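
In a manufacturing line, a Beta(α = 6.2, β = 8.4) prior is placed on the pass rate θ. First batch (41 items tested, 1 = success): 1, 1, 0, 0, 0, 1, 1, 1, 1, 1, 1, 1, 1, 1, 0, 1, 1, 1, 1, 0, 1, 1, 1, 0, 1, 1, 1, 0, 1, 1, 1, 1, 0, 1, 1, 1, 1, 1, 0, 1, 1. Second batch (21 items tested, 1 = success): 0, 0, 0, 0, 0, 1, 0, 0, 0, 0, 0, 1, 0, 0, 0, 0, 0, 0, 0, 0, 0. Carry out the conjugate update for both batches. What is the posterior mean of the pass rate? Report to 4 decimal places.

The Beta prior is conjugate to a Binomial/Bernoulli likelihood; the update adds successes to α and failures to β.
After batch 1: Beta(6.2+32, 8.4+9) = Beta(38.2, 17.4).
After batch 2: Beta(38.2+2, 17.4+19) = Beta(40.2, 36.4).
Posterior mean = α/(α+β) = 40.2/76.6 = 0.5248.

0.5248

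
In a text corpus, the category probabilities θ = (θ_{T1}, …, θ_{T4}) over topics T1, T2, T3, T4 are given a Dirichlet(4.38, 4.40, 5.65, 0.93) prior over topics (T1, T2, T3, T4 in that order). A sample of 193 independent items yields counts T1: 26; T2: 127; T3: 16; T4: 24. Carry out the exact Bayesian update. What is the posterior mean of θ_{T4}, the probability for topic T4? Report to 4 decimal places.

0.1196

The Dirichlet prior is conjugate to the Multinomial likelihood: each posterior αⱼ = prior αⱼ + observed count nⱼ.
Posterior concentration: (30.38, 131.40, 21.65, 24.93), total = 208.36.
E[θ_{T4}|data] = α_{T4}/Σα = 24.93/208.36 = 0.1196.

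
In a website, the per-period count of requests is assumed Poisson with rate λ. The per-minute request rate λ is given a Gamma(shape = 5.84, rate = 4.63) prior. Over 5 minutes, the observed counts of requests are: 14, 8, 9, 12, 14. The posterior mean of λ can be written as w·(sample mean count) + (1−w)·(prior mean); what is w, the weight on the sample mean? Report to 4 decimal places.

0.5192

With a Gamma(shape α, rate β) prior, the Poisson likelihood is conjugate: the posterior is Gamma(α + ΣXᵢ, β + n).
Posterior mean = (α₀+S)/(β₀+n) = [n/(β₀+n)]·(S/n) + [β₀/(β₀+n)]·(α₀/β₀), so only n and β₀ enter the weight.
Weight on data w = n/(β₀+n) = 5/(4.63+5) = 5/9.63 = 0.5192.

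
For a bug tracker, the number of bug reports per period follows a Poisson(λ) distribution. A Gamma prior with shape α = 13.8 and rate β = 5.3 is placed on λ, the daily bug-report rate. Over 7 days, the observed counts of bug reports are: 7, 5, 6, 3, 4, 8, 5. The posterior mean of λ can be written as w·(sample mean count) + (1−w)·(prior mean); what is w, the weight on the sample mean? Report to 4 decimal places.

0.5691

With a Gamma(shape α, rate β) prior, the Poisson likelihood is conjugate: the posterior is Gamma(α + ΣXᵢ, β + n).
Posterior mean = (α₀+S)/(β₀+n) = [n/(β₀+n)]·(S/n) + [β₀/(β₀+n)]·(α₀/β₀), so only n and β₀ enter the weight.
Weight on data w = n/(β₀+n) = 7/(5.3+7) = 7/12.3 = 0.5691.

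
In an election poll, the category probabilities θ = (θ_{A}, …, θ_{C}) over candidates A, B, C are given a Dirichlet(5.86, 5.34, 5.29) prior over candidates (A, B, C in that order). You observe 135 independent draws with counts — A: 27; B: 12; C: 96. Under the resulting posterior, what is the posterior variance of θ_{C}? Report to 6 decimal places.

0.001453

The Dirichlet prior is conjugate to the Multinomial likelihood: each posterior αⱼ = prior αⱼ + observed count nⱼ.
Posterior concentration: (32.86, 17.34, 101.29), total = 151.49.
Var[θ_j] = α_j(Σα−α_j)/((Σα)²(Σα+1)) = 101.29·50.20/(151.49²·152.49) = 0.001453.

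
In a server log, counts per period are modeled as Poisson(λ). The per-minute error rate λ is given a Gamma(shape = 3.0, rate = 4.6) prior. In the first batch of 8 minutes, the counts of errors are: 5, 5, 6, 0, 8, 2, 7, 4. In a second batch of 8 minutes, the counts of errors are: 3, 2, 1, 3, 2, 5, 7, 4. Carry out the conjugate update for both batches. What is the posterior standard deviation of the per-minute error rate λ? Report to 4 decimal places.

0.3973

With a Gamma(shape α, rate β) prior, the Poisson likelihood is conjugate: the posterior is Gamma(α + ΣXᵢ, β + n).
Batch 1: sum of counts S = 37 over n = 8 minutes.
After batch 1: Gamma(α+S, β+n) = Gamma(3.0+37, 4.6+8) = Gamma(40.0, 12.6).
Batch 2: sum of counts S = 27 over n = 8 minutes.
After batch 2: Gamma(α+S, β+n) = Gamma(40.0+27, 12.6+8) = Gamma(67.0, 20.6).
SD = √α/β = √67.0/20.6 = 0.3973.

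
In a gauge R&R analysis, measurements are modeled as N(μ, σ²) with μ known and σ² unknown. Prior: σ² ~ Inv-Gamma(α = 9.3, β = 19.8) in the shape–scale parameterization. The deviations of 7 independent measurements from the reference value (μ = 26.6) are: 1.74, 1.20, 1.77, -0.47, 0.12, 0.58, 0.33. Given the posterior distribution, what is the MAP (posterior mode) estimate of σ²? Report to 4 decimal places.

With known mean μ and an Inverse-Gamma(α, β) prior on σ², the Normal likelihood is conjugate: posterior is Inv-Gamma(α + n/2, β + Σ(xᵢ−μ)²/2).
Σ(xᵢ−μ)² = (1.74)² + (1.20)² + (1.77)² + (-0.47)² + (0.12)² + (0.58)² + (0.33)² = 8.2811.
Posterior: Inv-Gamma(9.3 + 7/2, 19.8 + 8.2811/2) = Inv-Gamma(12.80, 23.94055).
Mode = β/(α+1) = 23.94055/13.80 = 1.7348.

1.7348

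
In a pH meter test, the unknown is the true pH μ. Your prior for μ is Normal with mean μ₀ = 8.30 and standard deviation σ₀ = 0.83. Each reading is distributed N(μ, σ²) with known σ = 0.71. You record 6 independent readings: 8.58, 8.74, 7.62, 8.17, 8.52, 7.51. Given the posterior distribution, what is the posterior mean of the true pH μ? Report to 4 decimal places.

8.2020

For Normal data with known variance σ², a Normal(μ₀, σ₀²) prior on μ is conjugate. Posterior precision = 1/σ₀² + n/σ²; posterior mean is the precision-weighted average of μ₀ and x̄.
Σxᵢ = 8.58 + 8.74 + 7.62 + 8.17 + 8.52 + 7.51 = 49.14, so n·x̄ = 49.14.
σ₀² = 0.83² = 0.6889, σ² = 0.71² = 0.5041; σ² + n·σ₀² = 0.5041 + 6·0.6889 = 4.6375.
Posterior mean = (μ₀/σ₀² + n·x̄/σ²)/(1/σ₀² + n/σ²) = (σ²·μ₀ + σ₀²·n·x̄)/(σ² + n·σ₀²) = (0.5041·8.30 + 0.6889·49.14)/4.6375 = 38.036576/4.6375 = 8.2020.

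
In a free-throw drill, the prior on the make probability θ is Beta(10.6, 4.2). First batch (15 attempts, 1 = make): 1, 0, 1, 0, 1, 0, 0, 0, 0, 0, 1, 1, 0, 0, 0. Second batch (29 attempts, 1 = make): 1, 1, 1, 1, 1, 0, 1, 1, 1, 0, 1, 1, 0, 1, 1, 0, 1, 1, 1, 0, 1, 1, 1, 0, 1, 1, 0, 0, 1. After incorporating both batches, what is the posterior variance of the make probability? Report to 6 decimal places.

0.003930

The Beta prior is conjugate to a Binomial/Bernoulli likelihood; the update adds successes to α and failures to β.
After batch 1: Beta(10.6+5, 4.2+10) = Beta(15.6, 14.2).
After batch 2: Beta(15.6+21, 14.2+8) = Beta(36.6, 22.2).
Var = αβ/((α+β)²(α+β+1)) = 36.6·22.2/(58.8²·59.8) = 0.003930.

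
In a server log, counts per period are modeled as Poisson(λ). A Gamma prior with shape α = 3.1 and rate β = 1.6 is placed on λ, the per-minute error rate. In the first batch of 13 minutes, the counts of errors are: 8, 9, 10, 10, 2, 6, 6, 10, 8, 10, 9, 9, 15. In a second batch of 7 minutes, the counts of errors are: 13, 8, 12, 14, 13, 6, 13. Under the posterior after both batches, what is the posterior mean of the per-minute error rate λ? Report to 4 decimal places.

With a Gamma(shape α, rate β) prior, the Poisson likelihood is conjugate: the posterior is Gamma(α + ΣXᵢ, β + n).
Batch 1: sum of counts S = 112 over n = 13 minutes.
After batch 1: Gamma(α+S, β+n) = Gamma(3.1+112, 1.6+13) = Gamma(115.1, 14.6).
Batch 2: sum of counts S = 79 over n = 7 minutes.
After batch 2: Gamma(α+S, β+n) = Gamma(115.1+79, 14.6+7) = Gamma(194.1, 21.6).
Posterior mean = α/β = 194.1/21.6 = 8.9861.

8.9861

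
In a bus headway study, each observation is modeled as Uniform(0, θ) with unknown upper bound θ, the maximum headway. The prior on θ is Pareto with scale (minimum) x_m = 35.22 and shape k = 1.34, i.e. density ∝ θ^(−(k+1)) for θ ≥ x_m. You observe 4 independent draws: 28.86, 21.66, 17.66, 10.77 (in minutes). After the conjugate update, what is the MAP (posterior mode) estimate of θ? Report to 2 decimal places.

A Pareto(scale x_m, shape k) prior on the upper bound θ of Uniform(0, θ) is conjugate: posterior is Pareto(max(x_m, max xᵢ), k + n).
Sample maximum = 28.86; prior scale x_m = 35.22 → posterior scale = max = 35.22.
Posterior shape = 1.34 + 4 = 5.34.
The Pareto density is decreasing on [x_m, ∞), so the mode is x_m = 35.22.

35.22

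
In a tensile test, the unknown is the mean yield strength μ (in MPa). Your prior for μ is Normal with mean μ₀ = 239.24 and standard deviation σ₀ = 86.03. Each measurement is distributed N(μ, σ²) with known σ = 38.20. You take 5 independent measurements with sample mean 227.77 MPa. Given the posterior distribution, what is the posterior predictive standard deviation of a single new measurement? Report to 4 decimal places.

41.7135

For Normal data with known variance σ², a Normal(μ₀, σ₀²) prior on μ is conjugate. Posterior precision = 1/σ₀² + n/σ²; posterior mean is the precision-weighted average of μ₀ and x̄.
σ₀² = 86.03² = 7401.1609, σ² = 38.20² = 1459.24; σ² + n·σ₀² = 1459.24 + 5·7401.1609 = 38465.0445.
Posterior precision = 1/σ₀² + n/σ² = 1/7401.1609 + 5/1459.24 = (σ² + n·σ₀²)/(σ₀²σ²) = 38465.0445/(7401.1609·1459.24); posterior variance σₙ² = σ₀²σ²/(σ² + n·σ₀²) = 7401.1609·1459.24/38465.0445 = 280.776226.
Predictive variance for one new observation = σₙ² + σ² = 7401.1609·1459.24/38465.0445 + 1459.24 = σ²·(σ₀² + 38465.0445)/38465.0445 = 1459.24·45866.2054/38465.0445 = 1740.016226; SD = √(1459.24·45866.2054/38465.0445) = 41.7135.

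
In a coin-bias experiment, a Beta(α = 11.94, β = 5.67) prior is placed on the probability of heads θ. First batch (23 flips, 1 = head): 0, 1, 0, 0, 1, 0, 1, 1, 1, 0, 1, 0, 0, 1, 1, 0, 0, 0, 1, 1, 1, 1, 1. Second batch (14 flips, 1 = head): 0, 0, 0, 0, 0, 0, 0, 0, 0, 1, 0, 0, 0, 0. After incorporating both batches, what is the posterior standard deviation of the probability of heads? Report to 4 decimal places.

0.0670

The Beta prior is conjugate to a Binomial/Bernoulli likelihood; the update adds successes to α and failures to β.
After batch 1: Beta(11.94+13, 5.67+10) = Beta(24.94, 15.67).
After batch 2: Beta(24.94+1, 15.67+13) = Beta(25.94, 28.67).
Var = αβ/((α+β)²(α+β+1)) = 25.94·28.67/(54.61²·55.61) = 0.00448436; SD = √0.00448436 = 0.0670.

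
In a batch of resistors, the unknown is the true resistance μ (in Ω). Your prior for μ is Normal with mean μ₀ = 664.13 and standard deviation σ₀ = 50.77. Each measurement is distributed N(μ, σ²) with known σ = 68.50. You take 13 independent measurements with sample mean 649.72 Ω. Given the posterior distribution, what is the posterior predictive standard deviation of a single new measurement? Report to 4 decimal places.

70.7733

For Normal data with known variance σ², a Normal(μ₀, σ₀²) prior on μ is conjugate. Posterior precision = 1/σ₀² + n/σ²; posterior mean is the precision-weighted average of μ₀ and x̄.
σ₀² = 50.77² = 2577.5929, σ² = 68.50² = 4692.25; σ² + n·σ₀² = 4692.25 + 13·2577.5929 = 38200.9577.
Posterior precision = 1/σ₀² + n/σ² = 1/2577.5929 + 13/4692.25 = (σ² + n·σ₀²)/(σ₀²σ²) = 38200.9577/(2577.5929·4692.25); posterior variance σₙ² = σ₀²σ²/(σ² + n·σ₀²) = 2577.5929·4692.25/38200.9577 = 316.607515.
Predictive variance for one new observation = σₙ² + σ² = 2577.5929·4692.25/38200.9577 + 4692.25 = σ²·(σ₀² + 38200.9577)/38200.9577 = 4692.25·40778.5506/38200.9577 = 5008.857515; SD = √(4692.25·40778.5506/38200.9577) = 70.7733.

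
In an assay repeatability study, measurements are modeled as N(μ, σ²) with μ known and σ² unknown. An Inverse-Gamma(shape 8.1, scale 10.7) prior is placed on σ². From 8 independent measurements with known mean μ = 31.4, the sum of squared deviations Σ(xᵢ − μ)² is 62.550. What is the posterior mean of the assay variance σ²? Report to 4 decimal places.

3.7815

With known mean μ and an Inverse-Gamma(α, β) prior on σ², the Normal likelihood is conjugate: posterior is Inv-Gamma(α + n/2, β + Σ(xᵢ−μ)²/2).
Posterior: Inv-Gamma(8.1 + 8/2, 10.7 + 62.550/2) = Inv-Gamma(12.10, 41.9750).
E[σ²|data] = β/(α−1) = 41.9750/11.10 = 3.7815.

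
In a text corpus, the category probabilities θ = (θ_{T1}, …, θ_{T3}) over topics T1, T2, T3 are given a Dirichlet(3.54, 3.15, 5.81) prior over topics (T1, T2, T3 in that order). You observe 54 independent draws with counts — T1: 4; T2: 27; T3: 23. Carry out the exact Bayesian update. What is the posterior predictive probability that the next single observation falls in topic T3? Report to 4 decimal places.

The Dirichlet prior is conjugate to the Multinomial likelihood: each posterior αⱼ = prior αⱼ + observed count nⱼ.
Posterior concentration: (7.54, 30.15, 28.81), total = 66.50.
P(next = T3 | data) = α_{T3}/Σα = 0.4332.

0.4332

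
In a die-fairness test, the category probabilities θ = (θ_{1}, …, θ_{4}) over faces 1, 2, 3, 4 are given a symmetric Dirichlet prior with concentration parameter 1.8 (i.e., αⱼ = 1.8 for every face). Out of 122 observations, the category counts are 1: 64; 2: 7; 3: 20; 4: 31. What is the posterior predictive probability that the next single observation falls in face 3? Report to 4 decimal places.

The Dirichlet prior is conjugate to the Multinomial likelihood: each posterior αⱼ = prior αⱼ + observed count nⱼ.
Posterior concentration: (65.8, 8.8, 21.8, 32.8), total = 129.2.
P(next = 3 | data) = α_{3}/Σα = 0.1687.

0.1687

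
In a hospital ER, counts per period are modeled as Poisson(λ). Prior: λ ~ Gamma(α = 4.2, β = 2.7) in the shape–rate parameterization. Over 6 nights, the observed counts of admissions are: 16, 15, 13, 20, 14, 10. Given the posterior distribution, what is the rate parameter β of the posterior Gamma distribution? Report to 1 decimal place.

8.7

With a Gamma(shape α, rate β) prior, the Poisson likelihood is conjugate: the posterior is Gamma(α + ΣXᵢ, β + n).
Sum of counts S = 88 over n = 6 nights.
Posterior: Gamma(α+S, β+n) = Gamma(4.2+88, 2.7+6) = Gamma(92.2, 8.7).
Posterior β = 8.7.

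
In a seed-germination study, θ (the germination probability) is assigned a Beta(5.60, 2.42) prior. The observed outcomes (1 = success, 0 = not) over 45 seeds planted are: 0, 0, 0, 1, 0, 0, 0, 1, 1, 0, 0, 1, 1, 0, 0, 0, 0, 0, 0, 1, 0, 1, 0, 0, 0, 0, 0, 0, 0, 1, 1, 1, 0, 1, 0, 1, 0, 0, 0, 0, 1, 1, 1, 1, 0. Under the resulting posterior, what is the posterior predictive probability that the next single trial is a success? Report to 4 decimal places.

0.4074

The Beta prior is conjugate to a Binomial/Bernoulli likelihood; the update adds successes to α and failures to β.
Posterior: Beta(α+k, β+n−k) = Beta(5.60+16, 2.42+29) = Beta(21.60, 31.42).
For a single future Bernoulli trial, P(success | data) = α/(α+β) = 0.4074.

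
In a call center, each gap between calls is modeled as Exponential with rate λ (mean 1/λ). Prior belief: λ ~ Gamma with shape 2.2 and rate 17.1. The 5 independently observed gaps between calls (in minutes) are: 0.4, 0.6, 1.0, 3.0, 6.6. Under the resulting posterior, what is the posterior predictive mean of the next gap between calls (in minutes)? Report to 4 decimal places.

With a Gamma(shape α, rate β) prior on the exponential rate λ, the posterior after n observations with total T = Σxᵢ is Gamma(α+n, β+T).
Sum of observations T = 11.6 minutes; n = 5.
Posterior: Gamma(2.2+5, 17.1+11.6) = Gamma(7.2, 28.7).
The predictive distribution for the next observation is Lomax; its mean is β/(α−1) = 28.7/6.2 = 4.6290.

4.6290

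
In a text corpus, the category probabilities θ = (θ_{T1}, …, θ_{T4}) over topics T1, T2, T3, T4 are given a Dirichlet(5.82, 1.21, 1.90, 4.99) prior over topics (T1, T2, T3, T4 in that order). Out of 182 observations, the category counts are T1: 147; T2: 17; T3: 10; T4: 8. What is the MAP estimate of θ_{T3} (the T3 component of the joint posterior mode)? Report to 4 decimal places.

0.0568

The Dirichlet prior is conjugate to the Multinomial likelihood: each posterior αⱼ = prior αⱼ + observed count nⱼ.
Posterior concentration: (152.82, 18.21, 11.90, 12.99), total = 195.92.
Joint mode component: (α_{T3}−1)/(Σα−K) = 10.90/191.92 = 0.0568.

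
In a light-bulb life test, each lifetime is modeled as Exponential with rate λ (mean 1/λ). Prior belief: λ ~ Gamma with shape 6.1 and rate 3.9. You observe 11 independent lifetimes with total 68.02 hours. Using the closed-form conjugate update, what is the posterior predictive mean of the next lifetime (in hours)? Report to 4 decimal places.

With a Gamma(shape α, rate β) prior on the exponential rate λ, the posterior after n observations with total T = Σxᵢ is Gamma(α+n, β+T).
Posterior: Gamma(6.1+11, 3.9+68.02) = Gamma(17.1, 71.92).
The predictive distribution for the next observation is Lomax; its mean is β/(α−1) = 71.92/16.1 = 4.4671.

4.4671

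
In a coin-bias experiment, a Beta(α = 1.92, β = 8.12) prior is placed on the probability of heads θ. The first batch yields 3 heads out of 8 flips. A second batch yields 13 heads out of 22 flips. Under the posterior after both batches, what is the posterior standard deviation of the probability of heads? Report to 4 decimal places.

The Beta prior is conjugate to a Binomial/Bernoulli likelihood; the update adds successes to α and failures to β.
After batch 1: Beta(1.92+3, 8.12+5) = Beta(4.92, 13.12).
After batch 2: Beta(4.92+13, 13.12+9) = Beta(17.92, 22.12).
Var = αβ/((α+β)²(α+β+1)) = 17.92·22.12/(40.04²·41.04) = 0.00602459; SD = √0.00602459 = 0.0776.

0.0776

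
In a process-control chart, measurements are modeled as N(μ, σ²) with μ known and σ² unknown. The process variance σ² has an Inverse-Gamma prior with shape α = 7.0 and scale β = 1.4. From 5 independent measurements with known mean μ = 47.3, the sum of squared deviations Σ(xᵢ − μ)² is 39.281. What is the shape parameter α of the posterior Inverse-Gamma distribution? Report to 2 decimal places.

With known mean μ and an Inverse-Gamma(α, β) prior on σ², the Normal likelihood is conjugate: posterior is Inv-Gamma(α + n/2, β + Σ(xᵢ−μ)²/2).
Posterior: Inv-Gamma(7.0 + 5/2, 1.4 + 39.281/2) = Inv-Gamma(9.50, 21.0405).
Posterior α = 9.50.

9.50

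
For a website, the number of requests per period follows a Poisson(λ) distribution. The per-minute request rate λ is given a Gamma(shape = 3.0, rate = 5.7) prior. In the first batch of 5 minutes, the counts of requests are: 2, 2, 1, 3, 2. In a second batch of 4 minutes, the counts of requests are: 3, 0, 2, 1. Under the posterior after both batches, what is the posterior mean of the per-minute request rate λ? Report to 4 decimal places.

With a Gamma(shape α, rate β) prior, the Poisson likelihood is conjugate: the posterior is Gamma(α + ΣXᵢ, β + n).
Batch 1: sum of counts S = 10 over n = 5 minutes.
After batch 1: Gamma(α+S, β+n) = Gamma(3.0+10, 5.7+5) = Gamma(13.0, 10.7).
Batch 2: sum of counts S = 6 over n = 4 minutes.
After batch 2: Gamma(α+S, β+n) = Gamma(13.0+6, 10.7+4) = Gamma(19.0, 14.7).
Posterior mean = α/β = 19.0/14.7 = 1.2925.

1.2925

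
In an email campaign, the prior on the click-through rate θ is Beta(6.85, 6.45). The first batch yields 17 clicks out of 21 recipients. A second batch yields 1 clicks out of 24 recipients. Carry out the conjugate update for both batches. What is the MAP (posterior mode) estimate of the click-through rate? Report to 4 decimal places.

The Beta prior is conjugate to a Binomial/Bernoulli likelihood; the update adds successes to α and failures to β.
After batch 1: Beta(6.85+17, 6.45+4) = Beta(23.85, 10.45).
After batch 2: Beta(23.85+1, 10.45+23) = Beta(24.85, 33.45).
Mode of Beta(a,b) for a,b>1 is (a−1)/(a+b−2) = 23.85/56.30 = 0.4236.

0.4236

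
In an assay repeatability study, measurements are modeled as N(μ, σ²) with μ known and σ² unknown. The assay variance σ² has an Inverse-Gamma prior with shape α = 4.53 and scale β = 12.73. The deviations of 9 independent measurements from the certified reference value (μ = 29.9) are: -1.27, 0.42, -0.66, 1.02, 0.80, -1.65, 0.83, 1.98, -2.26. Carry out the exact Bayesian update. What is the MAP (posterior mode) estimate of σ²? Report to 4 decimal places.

With known mean μ and an Inverse-Gamma(α, β) prior on σ², the Normal likelihood is conjugate: posterior is Inv-Gamma(α + n/2, β + Σ(xᵢ−μ)²/2).
Σ(xᵢ−μ)² = (-1.27)² + (0.42)² + (-0.66)² + (1.02)² + (0.80)² + (-1.65)² + (0.83)² + (1.98)² + (-2.26)² = 16.3447.
Posterior: Inv-Gamma(4.53 + 9/2, 12.73 + 16.3447/2) = Inv-Gamma(9.03, 20.90235).
Mode = β/(α+1) = 20.90235/10.03 = 2.0840.

2.0840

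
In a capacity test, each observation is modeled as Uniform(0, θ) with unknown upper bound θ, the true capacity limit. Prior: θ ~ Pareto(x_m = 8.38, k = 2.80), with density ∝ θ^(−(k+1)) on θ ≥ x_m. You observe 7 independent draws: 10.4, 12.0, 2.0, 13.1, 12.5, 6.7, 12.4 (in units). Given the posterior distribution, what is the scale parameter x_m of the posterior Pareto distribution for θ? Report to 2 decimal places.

13.10

A Pareto(scale x_m, shape k) prior on the upper bound θ of Uniform(0, θ) is conjugate: posterior is Pareto(max(x_m, max xᵢ), k + n).
Sample maximum = 13.1; prior scale x_m = 8.38 → posterior scale = max = 13.10.
Posterior shape = 2.80 + 7 = 9.80.
Posterior scale x_m = 13.10.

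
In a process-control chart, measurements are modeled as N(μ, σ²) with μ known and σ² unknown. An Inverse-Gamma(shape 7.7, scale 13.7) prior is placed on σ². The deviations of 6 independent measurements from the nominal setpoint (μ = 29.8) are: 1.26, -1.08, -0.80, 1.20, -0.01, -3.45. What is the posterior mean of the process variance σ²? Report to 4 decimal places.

2.2751

With known mean μ and an Inverse-Gamma(α, β) prior on σ², the Normal likelihood is conjugate: posterior is Inv-Gamma(α + n/2, β + Σ(xᵢ−μ)²/2).
Σ(xᵢ−μ)² = (1.26)² + (-1.08)² + (-0.80)² + (1.20)² + (-0.01)² + (-3.45)² = 16.7366.
Posterior: Inv-Gamma(7.7 + 6/2, 13.7 + 16.7366/2) = Inv-Gamma(10.70, 22.06830).
E[σ²|data] = β/(α−1) = 22.06830/9.70 = 2.2751.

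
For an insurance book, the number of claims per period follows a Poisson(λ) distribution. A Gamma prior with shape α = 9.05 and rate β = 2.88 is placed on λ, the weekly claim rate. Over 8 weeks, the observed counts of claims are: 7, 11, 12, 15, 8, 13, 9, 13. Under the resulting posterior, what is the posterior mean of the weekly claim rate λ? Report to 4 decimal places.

8.9200

With a Gamma(shape α, rate β) prior, the Poisson likelihood is conjugate: the posterior is Gamma(α + ΣXᵢ, β + n).
Sum of counts S = 88 over n = 8 weeks.
Posterior: Gamma(α+S, β+n) = Gamma(9.05+88, 2.88+8) = Gamma(97.05, 10.88).
Posterior mean = α/β = 97.05/10.88 = 8.9200.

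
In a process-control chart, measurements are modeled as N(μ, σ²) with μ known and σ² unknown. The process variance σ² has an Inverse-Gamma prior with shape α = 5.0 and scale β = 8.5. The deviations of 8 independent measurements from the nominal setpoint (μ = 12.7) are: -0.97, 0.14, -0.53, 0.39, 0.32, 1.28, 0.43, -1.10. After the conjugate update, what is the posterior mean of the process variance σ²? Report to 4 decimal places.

With known mean μ and an Inverse-Gamma(α, β) prior on σ², the Normal likelihood is conjugate: posterior is Inv-Gamma(α + n/2, β + Σ(xᵢ−μ)²/2).
Σ(xᵢ−μ)² = (-0.97)² + (0.14)² + (-0.53)² + (0.39)² + (0.32)² + (1.28)² + (0.43)² + (-1.10)² = 4.5292.
Posterior: Inv-Gamma(5.0 + 8/2, 8.5 + 4.5292/2) = Inv-Gamma(9.00, 10.76460).
E[σ²|data] = β/(α−1) = 10.76460/8.00 = 1.3456.

1.3456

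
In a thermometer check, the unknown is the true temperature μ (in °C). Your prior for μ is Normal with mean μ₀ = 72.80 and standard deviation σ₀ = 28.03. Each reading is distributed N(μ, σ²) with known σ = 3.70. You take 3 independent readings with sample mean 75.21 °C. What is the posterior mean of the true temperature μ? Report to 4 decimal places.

75.1961

For Normal data with known variance σ², a Normal(μ₀, σ₀²) prior on μ is conjugate. Posterior precision = 1/σ₀² + n/σ²; posterior mean is the precision-weighted average of μ₀ and x̄.
n·x̄ = 3·75.21 = 225.63.
σ₀² = 28.03² = 785.6809, σ² = 3.70² = 13.69; σ² + n·σ₀² = 13.69 + 3·785.6809 = 2370.7327.
Posterior mean = (μ₀/σ₀² + n·x̄/σ²)/(1/σ₀² + n/σ²) = (σ²·μ₀ + σ₀²·n·x̄)/(σ² + n·σ₀²) = (13.69·72.80 + 785.6809·225.63)/2370.7327 = 178269.813467/2370.7327 = 75.1961.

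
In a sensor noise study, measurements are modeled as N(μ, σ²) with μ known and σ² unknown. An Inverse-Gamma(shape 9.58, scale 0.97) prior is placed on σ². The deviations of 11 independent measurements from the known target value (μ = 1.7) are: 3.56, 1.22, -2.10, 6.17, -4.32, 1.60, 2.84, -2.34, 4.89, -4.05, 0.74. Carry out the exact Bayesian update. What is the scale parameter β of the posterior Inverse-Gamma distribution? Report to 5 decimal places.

67.10335

With known mean μ and an Inverse-Gamma(α, β) prior on σ², the Normal likelihood is conjugate: posterior is Inv-Gamma(α + n/2, β + Σ(xᵢ−μ)²/2).
Σ(xᵢ−μ)² = (3.56)² + (1.22)² + (-2.10)² + (6.17)² + (-4.32)² + (1.60)² + (2.84)² + (-2.34)² + (4.89)² + (-4.05)² + (0.74)² = 132.2667.
Posterior: Inv-Gamma(9.58 + 11/2, 0.97 + 132.2667/2) = Inv-Gamma(15.08, 67.10335).
Posterior β = 67.10335.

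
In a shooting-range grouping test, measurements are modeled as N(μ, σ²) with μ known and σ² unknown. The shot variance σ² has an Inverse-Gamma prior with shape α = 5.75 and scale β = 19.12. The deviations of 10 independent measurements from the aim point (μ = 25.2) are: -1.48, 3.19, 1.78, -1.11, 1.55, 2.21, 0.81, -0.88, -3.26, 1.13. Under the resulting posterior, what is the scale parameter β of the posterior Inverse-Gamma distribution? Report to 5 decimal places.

With known mean μ and an Inverse-Gamma(α, β) prior on σ², the Normal likelihood is conjugate: posterior is Inv-Gamma(α + n/2, β + Σ(xᵢ−μ)²/2).
Σ(xᵢ−μ)² = (-1.48)² + (3.19)² + (1.78)² + (-1.11)² + (1.55)² + (2.21)² + (0.81)² + (-0.88)² + (-3.26)² + (1.13)² = 37.3886.
Posterior: Inv-Gamma(5.75 + 10/2, 19.12 + 37.3886/2) = Inv-Gamma(10.75, 37.81430).
Posterior β = 37.81430.

37.81430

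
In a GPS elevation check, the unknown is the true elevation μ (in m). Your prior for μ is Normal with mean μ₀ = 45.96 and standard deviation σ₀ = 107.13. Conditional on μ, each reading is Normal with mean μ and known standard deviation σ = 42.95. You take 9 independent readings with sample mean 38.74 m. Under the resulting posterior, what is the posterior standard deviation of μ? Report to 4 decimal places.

For Normal data with known variance σ², a Normal(μ₀, σ₀²) prior on μ is conjugate. Posterior precision = 1/σ₀² + n/σ²; posterior mean is the precision-weighted average of μ₀ and x̄.
σ₀² = 107.13² = 11476.8369, σ² = 42.95² = 1844.7025; σ² + n·σ₀² = 1844.7025 + 9·11476.8369 = 105136.2346.
Posterior precision = 1/σ₀² + n/σ² = 1/11476.8369 + 9/1844.7025 = (σ² + n·σ₀²)/(σ₀²σ²) = 105136.2346/(11476.8369·1844.7025); posterior variance σₙ² = σ₀²σ²/(σ² + n·σ₀²) = 11476.8369·1844.7025/105136.2346 = 201.370629.
Posterior SD = √σₙ² = √(11476.8369·1844.7025/105136.2346) = 14.1905.

14.1905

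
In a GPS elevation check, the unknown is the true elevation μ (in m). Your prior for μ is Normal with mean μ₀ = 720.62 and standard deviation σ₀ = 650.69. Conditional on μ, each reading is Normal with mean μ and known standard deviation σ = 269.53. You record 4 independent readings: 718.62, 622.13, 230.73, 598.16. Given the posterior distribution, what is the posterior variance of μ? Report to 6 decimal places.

17414.606877

For Normal data with known variance σ², a Normal(μ₀, σ₀²) prior on μ is conjugate. Posterior precision = 1/σ₀² + n/σ²; posterior mean is the precision-weighted average of μ₀ and x̄.
σ₀² = 650.69² = 423397.4761, σ² = 269.53² = 72646.4209; σ² + n·σ₀² = 72646.4209 + 4·423397.4761 = 1766236.3253.
Posterior precision = 1/σ₀² + n/σ² = 1/423397.4761 + 4/72646.4209 = (σ² + n·σ₀²)/(σ₀²σ²) = 1766236.3253/(423397.4761·72646.4209); posterior variance σₙ² = σ₀²σ²/(σ² + n·σ₀²) = 423397.4761·72646.4209/1766236.3253 = 17414.606877.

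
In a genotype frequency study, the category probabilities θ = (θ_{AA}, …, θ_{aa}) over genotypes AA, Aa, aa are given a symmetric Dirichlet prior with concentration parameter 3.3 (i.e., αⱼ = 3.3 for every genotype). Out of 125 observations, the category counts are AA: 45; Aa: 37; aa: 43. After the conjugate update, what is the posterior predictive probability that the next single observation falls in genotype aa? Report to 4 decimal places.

0.3432

The Dirichlet prior is conjugate to the Multinomial likelihood: each posterior αⱼ = prior αⱼ + observed count nⱼ.
Posterior concentration: (48.3, 40.3, 46.3), total = 134.9.
P(next = aa | data) = α_{aa}/Σα = 0.3432.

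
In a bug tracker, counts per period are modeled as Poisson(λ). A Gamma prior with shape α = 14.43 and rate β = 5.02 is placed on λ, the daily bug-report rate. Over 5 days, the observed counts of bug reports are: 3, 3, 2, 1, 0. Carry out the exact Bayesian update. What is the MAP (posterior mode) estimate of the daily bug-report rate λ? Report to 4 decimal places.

2.2385

With a Gamma(shape α, rate β) prior, the Poisson likelihood is conjugate: the posterior is Gamma(α + ΣXᵢ, β + n).
Sum of counts S = 9 over n = 5 days.
Posterior: Gamma(α+S, β+n) = Gamma(14.43+9, 5.02+5) = Gamma(23.43, 10.02).
Mode of Gamma(α,β) for α≥1 is (α−1)/β = 22.43/10.02 = 2.2385.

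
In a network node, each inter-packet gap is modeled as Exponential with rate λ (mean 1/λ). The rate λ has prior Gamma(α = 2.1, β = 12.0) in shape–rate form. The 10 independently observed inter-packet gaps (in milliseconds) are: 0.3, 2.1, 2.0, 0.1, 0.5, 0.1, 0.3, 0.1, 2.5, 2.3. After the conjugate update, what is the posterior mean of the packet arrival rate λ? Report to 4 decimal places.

With a Gamma(shape α, rate β) prior on the exponential rate λ, the posterior after n observations with total T = Σxᵢ is Gamma(α+n, β+T).
Sum of observations T = 10.3 milliseconds; n = 10.
Posterior: Gamma(2.1+10, 12.0+10.3) = Gamma(12.1, 22.3).
Posterior mean of λ = α/β = 12.1/22.3 = 0.5426.

0.5426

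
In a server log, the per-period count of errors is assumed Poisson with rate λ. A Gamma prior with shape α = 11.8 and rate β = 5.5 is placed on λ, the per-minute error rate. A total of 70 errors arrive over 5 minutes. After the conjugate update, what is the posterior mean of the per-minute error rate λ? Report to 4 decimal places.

7.7905

With a Gamma(shape α, rate β) prior, the Poisson likelihood is conjugate: the posterior is Gamma(α + ΣXᵢ, β + n).
Posterior: Gamma(α+S, β+n) = Gamma(11.8+70, 5.5+5) = Gamma(81.8, 10.5).
Posterior mean = α/β = 81.8/10.5 = 7.7905.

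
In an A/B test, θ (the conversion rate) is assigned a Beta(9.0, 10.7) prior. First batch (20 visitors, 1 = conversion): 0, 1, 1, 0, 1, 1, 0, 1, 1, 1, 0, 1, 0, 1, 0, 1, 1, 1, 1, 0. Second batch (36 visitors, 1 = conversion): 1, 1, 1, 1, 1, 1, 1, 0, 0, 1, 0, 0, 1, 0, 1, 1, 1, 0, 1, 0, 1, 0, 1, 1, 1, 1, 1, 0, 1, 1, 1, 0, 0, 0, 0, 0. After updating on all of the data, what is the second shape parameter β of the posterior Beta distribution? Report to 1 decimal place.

31.7

The Beta prior is conjugate to a Binomial/Bernoulli likelihood; the update adds successes to α and failures to β.
After batch 1: Beta(9.0+13, 10.7+7) = Beta(22.0, 17.7).
After batch 2: Beta(22.0+22, 17.7+14) = Beta(44.0, 31.7).
Posterior β = 31.7.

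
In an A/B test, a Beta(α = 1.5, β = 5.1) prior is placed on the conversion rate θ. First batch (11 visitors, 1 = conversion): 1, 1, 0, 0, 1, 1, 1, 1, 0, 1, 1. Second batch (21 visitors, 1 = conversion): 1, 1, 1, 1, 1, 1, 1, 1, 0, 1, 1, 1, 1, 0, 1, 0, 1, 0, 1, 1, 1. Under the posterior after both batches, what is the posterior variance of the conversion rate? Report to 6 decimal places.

0.005435

The Beta prior is conjugate to a Binomial/Bernoulli likelihood; the update adds successes to α and failures to β.
After batch 1: Beta(1.5+8, 5.1+3) = Beta(9.5, 8.1).
After batch 2: Beta(9.5+17, 8.1+4) = Beta(26.5, 12.1).
Var = αβ/((α+β)²(α+β+1)) = 26.5·12.1/(38.6²·39.6) = 0.005435.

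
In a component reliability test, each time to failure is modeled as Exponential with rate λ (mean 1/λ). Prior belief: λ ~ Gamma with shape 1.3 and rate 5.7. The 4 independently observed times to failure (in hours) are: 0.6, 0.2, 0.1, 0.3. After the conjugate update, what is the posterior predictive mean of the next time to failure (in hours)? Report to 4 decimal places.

With a Gamma(shape α, rate β) prior on the exponential rate λ, the posterior after n observations with total T = Σxᵢ is Gamma(α+n, β+T).
Sum of observations T = 1.2 hours; n = 4.
Posterior: Gamma(1.3+4, 5.7+1.2) = Gamma(5.3, 6.9).
The predictive distribution for the next observation is Lomax; its mean is β/(α−1) = 6.9/4.3 = 1.6047.

1.6047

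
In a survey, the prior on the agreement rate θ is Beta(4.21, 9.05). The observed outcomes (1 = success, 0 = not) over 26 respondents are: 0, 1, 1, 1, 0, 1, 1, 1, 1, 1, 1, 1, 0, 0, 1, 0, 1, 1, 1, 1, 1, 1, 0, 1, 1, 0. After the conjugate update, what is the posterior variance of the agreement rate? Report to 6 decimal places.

The Beta prior is conjugate to a Binomial/Bernoulli likelihood; the update adds successes to α and failures to β.
Posterior: Beta(α+k, β+n−k) = Beta(4.21+19, 9.05+7) = Beta(23.21, 16.05).
Var = αβ/((α+β)²(α+β+1)) = 23.21·16.05/(39.26²·40.26) = 0.006003.

0.006003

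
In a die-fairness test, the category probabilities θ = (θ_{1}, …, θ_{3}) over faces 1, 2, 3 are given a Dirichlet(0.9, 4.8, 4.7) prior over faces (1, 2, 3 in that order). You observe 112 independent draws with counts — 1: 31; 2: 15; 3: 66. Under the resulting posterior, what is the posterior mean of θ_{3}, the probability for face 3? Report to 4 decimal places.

0.5776

The Dirichlet prior is conjugate to the Multinomial likelihood: each posterior αⱼ = prior αⱼ + observed count nⱼ.
Posterior concentration: (31.9, 19.8, 70.7), total = 122.4.
E[θ_{3}|data] = α_{3}/Σα = 70.7/122.4 = 0.5776.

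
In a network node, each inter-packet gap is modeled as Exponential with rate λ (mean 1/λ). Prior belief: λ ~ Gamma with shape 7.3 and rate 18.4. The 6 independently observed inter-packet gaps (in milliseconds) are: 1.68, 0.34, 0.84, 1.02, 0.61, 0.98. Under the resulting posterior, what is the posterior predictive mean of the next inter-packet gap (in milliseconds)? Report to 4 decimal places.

With a Gamma(shape α, rate β) prior on the exponential rate λ, the posterior after n observations with total T = Σxᵢ is Gamma(α+n, β+T).
Sum of observations T = 5.47 milliseconds; n = 6.
Posterior: Gamma(7.3+6, 18.4+5.47) = Gamma(13.3, 23.87).
The predictive distribution for the next observation is Lomax; its mean is β/(α−1) = 23.87/12.3 = 1.9407.

1.9407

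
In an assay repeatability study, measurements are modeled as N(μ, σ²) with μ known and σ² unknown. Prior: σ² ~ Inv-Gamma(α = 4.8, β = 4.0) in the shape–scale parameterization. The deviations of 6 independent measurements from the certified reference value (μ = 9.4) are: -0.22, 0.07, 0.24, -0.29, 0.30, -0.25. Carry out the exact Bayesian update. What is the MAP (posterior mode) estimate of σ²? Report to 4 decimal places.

0.4743

With known mean μ and an Inverse-Gamma(α, β) prior on σ², the Normal likelihood is conjugate: posterior is Inv-Gamma(α + n/2, β + Σ(xᵢ−μ)²/2).
Σ(xᵢ−μ)² = (-0.22)² + (0.07)² + (0.24)² + (-0.29)² + (0.30)² + (-0.25)² = 0.3475.
Posterior: Inv-Gamma(4.8 + 6/2, 4.0 + 0.3475/2) = Inv-Gamma(7.80, 4.17375).
Mode = β/(α+1) = 4.17375/8.80 = 0.4743.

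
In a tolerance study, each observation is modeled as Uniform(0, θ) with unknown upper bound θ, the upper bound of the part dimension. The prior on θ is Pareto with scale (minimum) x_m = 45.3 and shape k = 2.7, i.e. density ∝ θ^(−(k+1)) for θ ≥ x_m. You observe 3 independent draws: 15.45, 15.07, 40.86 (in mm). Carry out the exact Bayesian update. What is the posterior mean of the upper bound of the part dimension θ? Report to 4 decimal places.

A Pareto(scale x_m, shape k) prior on the upper bound θ of Uniform(0, θ) is conjugate: posterior is Pareto(max(x_m, max xᵢ), k + n).
Sample maximum = 40.86; prior scale x_m = 45.3 → posterior scale = max = 45.30.
Posterior shape = 2.7 + 3 = 5.7.
E[θ|data] = k·x_m/(k−1) = 5.7·45.30/4.7 = 54.9383.

54.9383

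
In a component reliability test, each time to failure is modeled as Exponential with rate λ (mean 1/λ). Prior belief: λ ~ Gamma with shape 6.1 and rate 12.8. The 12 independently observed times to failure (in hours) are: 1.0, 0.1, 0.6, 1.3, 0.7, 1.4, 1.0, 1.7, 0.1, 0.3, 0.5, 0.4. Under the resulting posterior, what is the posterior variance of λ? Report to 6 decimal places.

With a Gamma(shape α, rate β) prior on the exponential rate λ, the posterior after n observations with total T = Σxᵢ is Gamma(α+n, β+T).
Sum of observations T = 9.1 hours; n = 12.
Posterior: Gamma(6.1+12, 12.8+9.1) = Gamma(18.1, 21.9).
Var = α/β² = 0.037739.

0.037739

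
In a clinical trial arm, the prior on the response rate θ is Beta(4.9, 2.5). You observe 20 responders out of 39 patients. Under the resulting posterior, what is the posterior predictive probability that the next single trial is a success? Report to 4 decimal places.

0.5366

The Beta prior is conjugate to a Binomial/Bernoulli likelihood; the update adds successes to α and failures to β.
Posterior: Beta(α+k, β+n−k) = Beta(4.9+20, 2.5+19) = Beta(24.9, 21.5).
For a single future Bernoulli trial, P(success | data) = α/(α+β) = 0.5366.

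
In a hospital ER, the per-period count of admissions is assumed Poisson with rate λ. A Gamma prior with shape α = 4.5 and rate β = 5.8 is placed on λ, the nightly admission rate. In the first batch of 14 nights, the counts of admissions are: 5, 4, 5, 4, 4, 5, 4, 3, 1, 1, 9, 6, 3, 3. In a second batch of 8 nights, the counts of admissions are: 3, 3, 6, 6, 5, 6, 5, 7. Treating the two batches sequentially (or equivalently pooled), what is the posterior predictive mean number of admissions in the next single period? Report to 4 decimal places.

3.6871

With a Gamma(shape α, rate β) prior, the Poisson likelihood is conjugate: the posterior is Gamma(α + ΣXᵢ, β + n).
Batch 1: sum of counts S = 57 over n = 14 nights.
After batch 1: Gamma(α+S, β+n) = Gamma(4.5+57, 5.8+14) = Gamma(61.5, 19.8).
Batch 2: sum of counts S = 41 over n = 8 nights.
After batch 2: Gamma(α+S, β+n) = Gamma(61.5+41, 19.8+8) = Gamma(102.5, 27.8).
The predictive distribution for one future period is NegBinom with mean α/β = 3.6871.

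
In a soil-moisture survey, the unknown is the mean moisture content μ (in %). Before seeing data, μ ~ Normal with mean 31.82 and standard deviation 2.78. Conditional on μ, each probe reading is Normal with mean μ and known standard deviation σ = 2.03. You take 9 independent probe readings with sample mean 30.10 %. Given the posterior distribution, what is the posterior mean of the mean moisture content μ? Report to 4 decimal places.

For Normal data with known variance σ², a Normal(μ₀, σ₀²) prior on μ is conjugate. Posterior precision = 1/σ₀² + n/σ²; posterior mean is the precision-weighted average of μ₀ and x̄.
n·x̄ = 9·30.10 = 270.9.
σ₀² = 2.78² = 7.7284, σ² = 2.03² = 4.1209; σ² + n·σ₀² = 4.1209 + 9·7.7284 = 73.6765.
Posterior mean = (μ₀/σ₀² + n·x̄/σ²)/(1/σ₀² + n/σ²) = (σ²·μ₀ + σ₀²·n·x̄)/(σ² + n·σ₀²) = (4.1209·31.82 + 7.7284·270.9)/73.6765 = 2224.750598/73.6765 = 30.1962.

30.1962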